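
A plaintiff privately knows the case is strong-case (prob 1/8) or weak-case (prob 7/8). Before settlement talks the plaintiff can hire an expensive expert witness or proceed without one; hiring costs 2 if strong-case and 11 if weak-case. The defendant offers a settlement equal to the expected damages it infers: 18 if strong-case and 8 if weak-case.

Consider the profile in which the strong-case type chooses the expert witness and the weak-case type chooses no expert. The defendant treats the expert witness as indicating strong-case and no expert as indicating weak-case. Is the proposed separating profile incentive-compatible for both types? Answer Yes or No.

Yes

Under these beliefs, the expert witness earns settlement 18 and no expert earns settlement 8.
strong-case: the expert witness nets 18 − 2 = 16; no expert nets 8. strong-case prefers the expert witness.
weak-case: the expert witness nets 18 − 11 = 7; no expert nets 8. weak-case prefers no expert.
Neither type deviates, so the separating profile is an equilibrium.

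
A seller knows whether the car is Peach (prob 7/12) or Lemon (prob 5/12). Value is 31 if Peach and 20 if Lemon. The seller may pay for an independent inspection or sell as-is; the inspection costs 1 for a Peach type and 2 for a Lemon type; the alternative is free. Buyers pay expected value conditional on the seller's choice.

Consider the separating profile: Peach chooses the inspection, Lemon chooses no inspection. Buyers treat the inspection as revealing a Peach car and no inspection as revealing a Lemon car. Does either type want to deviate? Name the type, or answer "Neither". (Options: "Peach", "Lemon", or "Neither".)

Lemon

The inspection pays 31; no inspection pays 20.
Peach: assigned the inspection, nets 31 − 1 = 30; deviating to no inspection nets 20.
Lemon: assigned no inspection, nets 20; deviating to the inspection nets 31 − 2 = 29.
The Lemon type gains 9 by deviating.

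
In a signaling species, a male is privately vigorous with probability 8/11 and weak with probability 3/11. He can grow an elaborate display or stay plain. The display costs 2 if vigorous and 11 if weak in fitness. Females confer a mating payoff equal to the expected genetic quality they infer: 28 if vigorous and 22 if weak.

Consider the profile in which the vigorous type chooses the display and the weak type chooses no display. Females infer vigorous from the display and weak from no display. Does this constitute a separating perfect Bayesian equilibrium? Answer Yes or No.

Under these beliefs, the display earns mating payoff 28 and no display earns mating payoff 22.
vigorous: the display nets 28 − 2 = 26; no display nets 22. vigorous prefers the display.
weak: the display nets 28 − 11 = 17; no display nets 22. weak prefers no display.
Neither type deviates, so the separating profile is an equilibrium.

Yes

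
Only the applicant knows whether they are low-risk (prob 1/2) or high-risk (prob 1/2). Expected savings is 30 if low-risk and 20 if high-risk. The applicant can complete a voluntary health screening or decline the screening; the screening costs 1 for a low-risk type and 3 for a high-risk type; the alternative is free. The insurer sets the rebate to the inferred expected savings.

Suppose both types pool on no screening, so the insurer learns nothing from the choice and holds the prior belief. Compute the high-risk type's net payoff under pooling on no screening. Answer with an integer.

Pooled rebate = 1/2·30 + 1/2·20 = 25.
high-risk pays no cost for no screening, so net payoff = 25.

25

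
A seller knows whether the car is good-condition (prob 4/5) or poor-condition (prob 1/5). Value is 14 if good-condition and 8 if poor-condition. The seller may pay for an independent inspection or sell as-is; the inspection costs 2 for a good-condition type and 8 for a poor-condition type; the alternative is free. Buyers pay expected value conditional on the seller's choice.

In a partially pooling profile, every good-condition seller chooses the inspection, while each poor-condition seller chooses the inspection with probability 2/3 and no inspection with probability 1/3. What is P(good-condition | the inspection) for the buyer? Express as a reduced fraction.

6/7

P(the inspection) = (4/5)·1 + (1/5)·(2/3) = 14/15.
By Bayes' rule, P(good-condition | the inspection) = (4/5) / (14/15) = 6/7.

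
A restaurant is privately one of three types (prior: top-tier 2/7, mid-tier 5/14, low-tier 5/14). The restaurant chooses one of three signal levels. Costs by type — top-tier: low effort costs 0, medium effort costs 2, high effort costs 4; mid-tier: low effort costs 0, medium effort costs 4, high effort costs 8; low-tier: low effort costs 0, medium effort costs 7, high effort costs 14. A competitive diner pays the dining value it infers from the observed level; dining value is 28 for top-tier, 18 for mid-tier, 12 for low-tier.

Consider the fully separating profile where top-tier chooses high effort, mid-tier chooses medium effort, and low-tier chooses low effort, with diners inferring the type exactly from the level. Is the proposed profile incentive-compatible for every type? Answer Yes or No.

No

Separating price premiums: high effort → 28, medium effort → 18, low effort → 12.
top-tier (assigned high effort): low effort: 12 − 0 = 12; medium effort: 18 − 2 = 16; high effort: 28 − 4 = 24. top-tier stays.
mid-tier (assigned medium effort): low effort: 12 − 0 = 12; medium effort: 18 − 4 = 14; high effort: 28 − 8 = 20. mid-tier prefers high effort.
low-tier (assigned low effort): low effort: 12 − 0 = 12; medium effort: 18 − 7 = 11; high effort: 28 − 14 = 14. low-tier prefers high effort.
At least one type deviates; the separating profile fails.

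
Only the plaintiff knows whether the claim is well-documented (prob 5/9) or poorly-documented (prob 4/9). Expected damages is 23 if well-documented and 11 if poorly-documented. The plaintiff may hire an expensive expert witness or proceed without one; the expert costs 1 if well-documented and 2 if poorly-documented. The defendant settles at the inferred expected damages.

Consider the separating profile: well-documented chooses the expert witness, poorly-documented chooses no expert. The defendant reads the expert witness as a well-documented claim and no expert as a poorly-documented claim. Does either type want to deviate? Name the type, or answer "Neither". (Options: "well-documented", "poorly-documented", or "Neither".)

poorly-documented

The expert witness pays 23; no expert pays 11.
well-documented: assigned the expert witness, nets 23 − 1 = 22; deviating to no expert nets 11.
poorly-documented: assigned no expert, nets 11; deviating to the expert witness nets 23 − 2 = 21.
The poorly-documented type gains 10 by deviating.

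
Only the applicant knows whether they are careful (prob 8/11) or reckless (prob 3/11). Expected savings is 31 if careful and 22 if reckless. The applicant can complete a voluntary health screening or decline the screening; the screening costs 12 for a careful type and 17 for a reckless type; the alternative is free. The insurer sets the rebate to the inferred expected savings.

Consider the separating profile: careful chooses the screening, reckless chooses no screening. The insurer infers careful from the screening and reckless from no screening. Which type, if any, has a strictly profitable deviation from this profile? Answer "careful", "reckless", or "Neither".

careful

The screening pays 31; no screening pays 22.
careful: assigned the screening, nets 31 − 12 = 19; deviating to no screening nets 22.
reckless: assigned no screening, nets 22; deviating to the screening nets 31 − 17 = 14.
The careful type gains 3 by deviating.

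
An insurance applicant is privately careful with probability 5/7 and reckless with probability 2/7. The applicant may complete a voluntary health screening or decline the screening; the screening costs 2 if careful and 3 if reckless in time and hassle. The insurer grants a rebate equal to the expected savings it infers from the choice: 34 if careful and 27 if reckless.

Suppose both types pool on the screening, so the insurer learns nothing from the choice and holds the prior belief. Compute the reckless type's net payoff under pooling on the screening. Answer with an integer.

Pooled rebate = 5/7·34 + 2/7·27 = 32.
reckless pays cost 3 for the screening, so net payoff = 32 − 3 = 29.

29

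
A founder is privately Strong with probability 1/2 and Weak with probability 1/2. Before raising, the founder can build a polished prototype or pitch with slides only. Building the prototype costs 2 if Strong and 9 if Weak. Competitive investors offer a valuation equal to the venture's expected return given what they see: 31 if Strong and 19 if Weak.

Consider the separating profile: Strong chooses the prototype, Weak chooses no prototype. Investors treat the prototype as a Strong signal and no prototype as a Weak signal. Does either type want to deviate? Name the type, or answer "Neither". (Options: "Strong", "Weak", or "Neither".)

The prototype pays 31; no prototype pays 19.
Strong: assigned the prototype, nets 31 − 2 = 29; deviating to no prototype nets 19.
Weak: assigned no prototype, nets 19; deviating to the prototype nets 31 − 9 = 22.
The Weak type gains 3 by deviating.

Weak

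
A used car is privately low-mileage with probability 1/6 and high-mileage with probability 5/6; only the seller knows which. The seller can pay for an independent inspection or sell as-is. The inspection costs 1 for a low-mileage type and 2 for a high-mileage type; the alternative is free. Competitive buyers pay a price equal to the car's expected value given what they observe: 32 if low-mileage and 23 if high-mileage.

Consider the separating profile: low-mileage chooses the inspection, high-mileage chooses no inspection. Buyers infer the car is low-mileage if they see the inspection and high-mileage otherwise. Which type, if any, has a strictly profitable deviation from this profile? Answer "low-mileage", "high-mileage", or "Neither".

The inspection pays 32; no inspection pays 23.
low-mileage: assigned the inspection, nets 32 − 1 = 31; deviating to no inspection nets 23.
high-mileage: assigned no inspection, nets 23; deviating to the inspection nets 32 − 2 = 30.
The high-mileage type gains 7 by deviating.

high-mileage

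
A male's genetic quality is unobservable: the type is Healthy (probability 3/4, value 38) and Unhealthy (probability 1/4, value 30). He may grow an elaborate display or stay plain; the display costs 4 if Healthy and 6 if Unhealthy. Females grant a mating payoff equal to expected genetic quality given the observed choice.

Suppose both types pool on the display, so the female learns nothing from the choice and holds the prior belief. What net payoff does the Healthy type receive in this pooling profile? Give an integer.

Pooled mating payoff = 3/4·38 + 1/4·30 = 36.
Healthy pays cost 4 for the display, so net payoff = 36 − 4 = 32.

32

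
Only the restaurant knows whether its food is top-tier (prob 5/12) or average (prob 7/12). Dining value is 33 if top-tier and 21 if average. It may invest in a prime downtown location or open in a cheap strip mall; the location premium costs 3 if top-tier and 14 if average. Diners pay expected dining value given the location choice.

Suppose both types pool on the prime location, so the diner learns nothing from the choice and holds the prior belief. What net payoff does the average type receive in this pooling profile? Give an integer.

12

Pooled price premium = 5/12·33 + 7/12·21 = 26.
average pays cost 14 for the prime location, so net payoff = 26 − 14 = 12.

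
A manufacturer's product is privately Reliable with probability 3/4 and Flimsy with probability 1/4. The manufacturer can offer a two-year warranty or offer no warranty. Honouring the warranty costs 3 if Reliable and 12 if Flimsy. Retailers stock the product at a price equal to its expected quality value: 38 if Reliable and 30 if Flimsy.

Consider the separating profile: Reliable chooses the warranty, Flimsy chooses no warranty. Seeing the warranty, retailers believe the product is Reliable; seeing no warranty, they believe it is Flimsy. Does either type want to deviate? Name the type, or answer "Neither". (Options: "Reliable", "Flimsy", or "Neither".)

Neither

The warranty pays 38; no warranty pays 30.
Reliable: assigned the warranty, nets 38 − 3 = 35; deviating to no warranty nets 30.
Flimsy: assigned no warranty, nets 30; deviating to the warranty nets 38 − 12 = 26.
Both types strictly prefer their assigned action; no profitable deviation.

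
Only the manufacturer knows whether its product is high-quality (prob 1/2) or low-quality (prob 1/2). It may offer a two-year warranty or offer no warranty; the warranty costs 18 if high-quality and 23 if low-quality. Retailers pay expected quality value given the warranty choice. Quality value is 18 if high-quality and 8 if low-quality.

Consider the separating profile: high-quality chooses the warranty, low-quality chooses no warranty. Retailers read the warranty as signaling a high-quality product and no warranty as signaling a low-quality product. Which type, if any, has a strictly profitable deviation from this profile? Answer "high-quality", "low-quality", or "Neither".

high-quality

The warranty pays 18; no warranty pays 8.
high-quality: assigned the warranty, nets 18 − 18 = 0; deviating to no warranty nets 8.
low-quality: assigned no warranty, nets 8; deviating to the warranty nets 18 − 23 = -5.
The high-quality type gains 8 by deviating.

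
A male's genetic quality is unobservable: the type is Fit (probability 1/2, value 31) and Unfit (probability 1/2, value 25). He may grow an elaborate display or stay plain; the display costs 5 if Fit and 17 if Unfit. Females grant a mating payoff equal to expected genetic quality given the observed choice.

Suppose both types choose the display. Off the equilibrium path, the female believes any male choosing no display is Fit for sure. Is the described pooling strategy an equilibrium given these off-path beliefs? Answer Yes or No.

No

On path, the female holds the prior and pays 1/2·31 + 1/2·25 = 28. Off path (no display), believing Fit, it pays 31.
Fit: the display nets 28 − 5 = 23; no display nets 31. Fit would deviate.
Unfit: the display nets 28 − 17 = 11; no display nets 31. Unfit would deviate.
A type deviates, so pooling fails.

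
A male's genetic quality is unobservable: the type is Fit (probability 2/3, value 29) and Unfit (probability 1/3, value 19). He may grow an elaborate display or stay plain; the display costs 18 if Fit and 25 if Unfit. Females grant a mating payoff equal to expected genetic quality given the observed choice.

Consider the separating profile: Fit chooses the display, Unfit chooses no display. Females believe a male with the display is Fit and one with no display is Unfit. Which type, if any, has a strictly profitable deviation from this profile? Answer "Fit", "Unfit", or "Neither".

The display pays 29; no display pays 19.
Fit: assigned the display, nets 29 − 18 = 11; deviating to no display nets 19.
Unfit: assigned no display, nets 19; deviating to the display nets 29 − 25 = 4.
The Fit type gains 8 by deviating.

Fit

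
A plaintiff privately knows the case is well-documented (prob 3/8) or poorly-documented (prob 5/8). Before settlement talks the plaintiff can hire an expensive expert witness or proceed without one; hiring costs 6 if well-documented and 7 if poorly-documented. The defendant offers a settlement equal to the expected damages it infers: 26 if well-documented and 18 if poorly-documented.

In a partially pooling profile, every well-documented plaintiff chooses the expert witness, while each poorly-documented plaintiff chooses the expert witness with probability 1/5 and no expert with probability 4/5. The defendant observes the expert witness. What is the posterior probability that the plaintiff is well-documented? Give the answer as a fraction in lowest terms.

3/4

P(the expert witness) = (3/8)·1 + (5/8)·(1/5) = 1/2.
By Bayes' rule, P(well-documented | the expert witness) = (3/8) / (1/2) = 3/4.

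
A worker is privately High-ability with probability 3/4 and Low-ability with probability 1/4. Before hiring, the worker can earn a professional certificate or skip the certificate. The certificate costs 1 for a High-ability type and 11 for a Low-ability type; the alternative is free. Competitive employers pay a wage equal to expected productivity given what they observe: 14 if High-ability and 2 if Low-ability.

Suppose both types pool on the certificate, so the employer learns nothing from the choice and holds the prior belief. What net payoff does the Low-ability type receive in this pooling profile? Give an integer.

0

Pooled wage = 3/4·14 + 1/4·2 = 11.
Low-ability pays cost 11 for the certificate, so net payoff = 11 − 11 = 0.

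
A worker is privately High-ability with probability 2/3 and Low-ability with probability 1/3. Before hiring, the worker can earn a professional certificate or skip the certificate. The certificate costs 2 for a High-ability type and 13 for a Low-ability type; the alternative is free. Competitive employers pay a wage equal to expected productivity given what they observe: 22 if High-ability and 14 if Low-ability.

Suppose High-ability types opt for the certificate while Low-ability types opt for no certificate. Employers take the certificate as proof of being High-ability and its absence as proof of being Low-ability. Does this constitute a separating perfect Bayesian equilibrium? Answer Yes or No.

Yes

Under these beliefs, the certificate earns wage 22 and no certificate earns wage 14.
High-ability: the certificate nets 22 − 2 = 20; no certificate nets 14. High-ability prefers the certificate.
Low-ability: the certificate nets 22 − 13 = 9; no certificate nets 14. Low-ability prefers no certificate.
Neither type deviates, so the separating profile is an equilibrium.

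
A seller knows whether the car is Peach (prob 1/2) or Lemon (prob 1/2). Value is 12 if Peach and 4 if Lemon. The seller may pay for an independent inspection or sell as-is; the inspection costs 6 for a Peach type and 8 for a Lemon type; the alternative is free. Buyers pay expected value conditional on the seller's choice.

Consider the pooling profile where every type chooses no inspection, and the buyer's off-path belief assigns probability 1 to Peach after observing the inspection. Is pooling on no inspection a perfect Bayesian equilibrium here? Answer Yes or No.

On path, the buyer holds the prior and pays 1/2·12 + 1/2·4 = 8. Off path (the inspection), believing Peach, it pays 12.
Peach: no inspection nets 8; the inspection nets 12 − 6 = 6. Peach stays.
Lemon: no inspection nets 8; the inspection nets 12 − 8 = 4. Lemon stays.
No type deviates, so pooling is sustained.

Yes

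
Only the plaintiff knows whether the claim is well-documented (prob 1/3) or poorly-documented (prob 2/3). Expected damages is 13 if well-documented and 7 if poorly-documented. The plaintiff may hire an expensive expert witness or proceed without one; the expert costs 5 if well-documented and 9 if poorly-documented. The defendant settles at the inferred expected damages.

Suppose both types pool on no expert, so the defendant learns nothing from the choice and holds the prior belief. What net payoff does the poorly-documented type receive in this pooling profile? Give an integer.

Pooled settlement = 1/3·13 + 2/3·7 = 9.
poorly-documented pays no cost for no expert, so net payoff = 9.

9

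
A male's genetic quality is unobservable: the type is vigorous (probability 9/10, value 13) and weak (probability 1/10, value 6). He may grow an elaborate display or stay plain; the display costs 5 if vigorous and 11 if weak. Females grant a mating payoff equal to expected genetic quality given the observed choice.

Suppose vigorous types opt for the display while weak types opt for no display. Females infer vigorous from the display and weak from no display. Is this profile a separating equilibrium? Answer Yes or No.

Yes

Under these beliefs, the display earns mating payoff 13 and no display earns mating payoff 6.
vigorous: the display nets 13 − 5 = 8; no display nets 6. vigorous prefers the display.
weak: the display nets 13 − 11 = 2; no display nets 6. weak prefers no display.
Neither type deviates, so the separating profile is an equilibrium.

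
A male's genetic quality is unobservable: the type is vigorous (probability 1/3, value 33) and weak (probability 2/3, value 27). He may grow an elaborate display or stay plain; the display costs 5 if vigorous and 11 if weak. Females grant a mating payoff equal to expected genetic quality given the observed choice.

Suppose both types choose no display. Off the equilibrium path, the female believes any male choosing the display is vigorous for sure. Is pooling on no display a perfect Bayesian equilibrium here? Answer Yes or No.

Yes

On path, the female holds the prior and pays 1/3·33 + 2/3·27 = 29. Off path (the display), believing vigorous, it pays 33.
vigorous: no display nets 29; the display nets 33 − 5 = 28. vigorous stays.
weak: no display nets 29; the display nets 33 − 11 = 22. weak stays.
No type deviates, so pooling is sustained.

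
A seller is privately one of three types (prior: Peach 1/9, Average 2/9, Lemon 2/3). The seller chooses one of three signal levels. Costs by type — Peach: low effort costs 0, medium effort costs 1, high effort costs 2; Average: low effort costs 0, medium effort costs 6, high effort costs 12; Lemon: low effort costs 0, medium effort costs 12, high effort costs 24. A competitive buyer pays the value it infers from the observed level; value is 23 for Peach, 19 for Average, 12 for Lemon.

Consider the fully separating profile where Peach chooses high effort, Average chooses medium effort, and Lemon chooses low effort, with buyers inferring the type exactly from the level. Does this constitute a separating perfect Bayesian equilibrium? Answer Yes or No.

Separating prices: high effort → 23, medium effort → 19, low effort → 12.
Peach (assigned high effort): low effort: 12 − 0 = 12; medium effort: 19 − 1 = 18; high effort: 23 − 2 = 21. Peach stays.
Average (assigned medium effort): low effort: 12 − 0 = 12; medium effort: 19 − 6 = 13; high effort: 23 − 12 = 11. Average stays.
Lemon (assigned low effort): low effort: 12 − 0 = 12; medium effort: 19 − 12 = 7; high effort: 23 − 24 = -1. Lemon stays.
Every type prefers its assigned level; separation holds.

Yes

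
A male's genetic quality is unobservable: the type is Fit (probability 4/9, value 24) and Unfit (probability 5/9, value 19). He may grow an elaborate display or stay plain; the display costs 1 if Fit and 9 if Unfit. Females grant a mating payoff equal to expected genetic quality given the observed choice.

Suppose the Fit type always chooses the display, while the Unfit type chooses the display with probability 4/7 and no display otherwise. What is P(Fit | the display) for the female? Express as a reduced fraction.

7/12

P(the display) = (4/9)·1 + (5/9)·(4/7) = 16/21.
By Bayes' rule, P(Fit | the display) = (4/9) / (16/21) = 7/12.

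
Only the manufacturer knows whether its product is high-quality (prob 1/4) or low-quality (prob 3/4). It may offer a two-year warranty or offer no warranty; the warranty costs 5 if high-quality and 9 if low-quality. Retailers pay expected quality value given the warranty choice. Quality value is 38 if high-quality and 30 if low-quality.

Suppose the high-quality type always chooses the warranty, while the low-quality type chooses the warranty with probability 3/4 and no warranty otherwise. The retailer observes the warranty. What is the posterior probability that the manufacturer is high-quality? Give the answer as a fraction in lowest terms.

P(the warranty) = (1/4)·1 + (3/4)·(3/4) = 13/16.
By Bayes' rule, P(high-quality | the warranty) = (1/4) / (13/16) = 4/13.

4/13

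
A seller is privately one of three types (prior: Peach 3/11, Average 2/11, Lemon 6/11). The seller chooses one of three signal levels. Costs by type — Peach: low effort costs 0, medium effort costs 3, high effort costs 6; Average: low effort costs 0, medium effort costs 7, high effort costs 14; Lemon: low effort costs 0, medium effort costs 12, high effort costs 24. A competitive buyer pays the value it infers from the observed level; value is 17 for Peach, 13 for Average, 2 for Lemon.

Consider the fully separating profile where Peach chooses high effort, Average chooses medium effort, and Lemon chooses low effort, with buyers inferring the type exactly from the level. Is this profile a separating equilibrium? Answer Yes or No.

Yes

Separating prices: high effort → 17, medium effort → 13, low effort → 2.
Peach (assigned high effort): low effort: 2 − 0 = 2; medium effort: 13 − 3 = 10; high effort: 17 − 6 = 11. Peach stays.
Average (assigned medium effort): low effort: 2 − 0 = 2; medium effort: 13 − 7 = 6; high effort: 17 − 14 = 3. Average stays.
Lemon (assigned low effort): low effort: 2 − 0 = 2; medium effort: 13 − 12 = 1; high effort: 17 − 24 = -7. Lemon stays.
Every type prefers its assigned level; separation holds.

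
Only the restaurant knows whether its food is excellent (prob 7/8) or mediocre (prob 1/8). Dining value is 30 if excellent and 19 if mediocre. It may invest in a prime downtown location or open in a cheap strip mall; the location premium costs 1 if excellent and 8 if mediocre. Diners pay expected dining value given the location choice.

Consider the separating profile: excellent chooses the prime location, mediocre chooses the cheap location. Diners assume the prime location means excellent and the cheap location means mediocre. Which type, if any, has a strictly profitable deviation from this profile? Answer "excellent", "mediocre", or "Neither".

mediocre

The prime location pays 30; the cheap location pays 19.
excellent: assigned the prime location, nets 30 − 1 = 29; deviating to the cheap location nets 19.
mediocre: assigned the cheap location, nets 19; deviating to the prime location nets 30 − 8 = 22.
The mediocre type gains 3 by deviating.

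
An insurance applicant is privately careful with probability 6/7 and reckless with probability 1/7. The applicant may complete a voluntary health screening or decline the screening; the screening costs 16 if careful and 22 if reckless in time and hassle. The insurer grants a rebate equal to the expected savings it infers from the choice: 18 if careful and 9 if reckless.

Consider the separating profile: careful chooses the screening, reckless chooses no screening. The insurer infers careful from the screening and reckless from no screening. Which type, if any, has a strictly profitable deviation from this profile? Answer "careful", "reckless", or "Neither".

careful

The screening pays 18; no screening pays 9.
careful: assigned the screening, nets 18 − 16 = 2; deviating to no screening nets 9.
reckless: assigned no screening, nets 9; deviating to the screening nets 18 − 22 = -4.
The careful type gains 7 by deviating.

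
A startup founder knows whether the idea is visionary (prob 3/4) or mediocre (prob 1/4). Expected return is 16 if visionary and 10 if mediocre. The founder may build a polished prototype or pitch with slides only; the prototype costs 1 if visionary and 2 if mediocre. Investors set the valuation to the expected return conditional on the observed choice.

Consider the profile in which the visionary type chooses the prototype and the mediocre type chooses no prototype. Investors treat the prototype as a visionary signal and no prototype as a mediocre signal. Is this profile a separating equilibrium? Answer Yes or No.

No

Under these beliefs, the prototype earns valuation 16 and no prototype earns valuation 10.
visionary: the prototype nets 16 − 1 = 15; no prototype nets 10. visionary prefers the prototype.
mediocre: the prototype nets 16 − 2 = 14; no prototype nets 10. mediocre would deviate to the prototype.
mediocre has a profitable deviation, so the profile is not an equilibrium.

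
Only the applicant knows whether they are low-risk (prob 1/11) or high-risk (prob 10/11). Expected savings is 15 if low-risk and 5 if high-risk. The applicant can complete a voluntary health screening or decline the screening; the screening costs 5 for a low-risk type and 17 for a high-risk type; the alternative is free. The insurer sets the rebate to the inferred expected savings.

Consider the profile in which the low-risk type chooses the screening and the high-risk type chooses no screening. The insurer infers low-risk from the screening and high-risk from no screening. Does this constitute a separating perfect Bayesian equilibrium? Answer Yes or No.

Yes

Under these beliefs, the screening earns rebate 15 and no screening earns rebate 5.
low-risk: the screening nets 15 − 5 = 10; no screening nets 5. low-risk prefers the screening.
high-risk: the screening nets 15 − 17 = -2; no screening nets 5. high-risk prefers no screening.
Neither type deviates, so the separating profile is an equilibrium.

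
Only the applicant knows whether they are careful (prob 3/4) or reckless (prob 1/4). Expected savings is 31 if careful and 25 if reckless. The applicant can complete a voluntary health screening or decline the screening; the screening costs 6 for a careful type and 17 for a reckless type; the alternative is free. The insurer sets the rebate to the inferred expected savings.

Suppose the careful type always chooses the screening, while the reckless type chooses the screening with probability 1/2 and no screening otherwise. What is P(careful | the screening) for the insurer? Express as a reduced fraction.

P(the screening) = (3/4)·1 + (1/4)·(1/2) = 7/8.
By Bayes' rule, P(careful | the screening) = (3/4) / (7/8) = 6/7.

6/7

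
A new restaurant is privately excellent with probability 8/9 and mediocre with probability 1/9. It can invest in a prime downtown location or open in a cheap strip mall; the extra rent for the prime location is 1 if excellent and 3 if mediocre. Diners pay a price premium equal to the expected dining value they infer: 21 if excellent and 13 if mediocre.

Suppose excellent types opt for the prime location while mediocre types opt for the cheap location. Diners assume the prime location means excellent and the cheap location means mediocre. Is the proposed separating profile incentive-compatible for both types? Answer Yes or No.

Under these beliefs, the prime location earns price premium 21 and the cheap location earns price premium 13.
excellent: the prime location nets 21 − 1 = 20; the cheap location nets 13. excellent prefers the prime location.
mediocre: the prime location nets 21 − 3 = 18; the cheap location nets 13. mediocre would deviate to the prime location.
mediocre has a profitable deviation, so the profile is not an equilibrium.

No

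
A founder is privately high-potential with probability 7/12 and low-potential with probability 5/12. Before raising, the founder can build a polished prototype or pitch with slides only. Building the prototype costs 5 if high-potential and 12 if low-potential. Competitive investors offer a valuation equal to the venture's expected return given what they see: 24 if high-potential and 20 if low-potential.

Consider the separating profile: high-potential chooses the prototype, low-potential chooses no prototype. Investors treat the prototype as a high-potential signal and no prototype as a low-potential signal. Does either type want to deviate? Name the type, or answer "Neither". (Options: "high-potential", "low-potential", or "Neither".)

high-potential

The prototype pays 24; no prototype pays 20.
high-potential: assigned the prototype, nets 24 − 5 = 19; deviating to no prototype nets 20.
low-potential: assigned no prototype, nets 20; deviating to the prototype nets 24 − 12 = 12.
The high-potential type gains 1 by deviating.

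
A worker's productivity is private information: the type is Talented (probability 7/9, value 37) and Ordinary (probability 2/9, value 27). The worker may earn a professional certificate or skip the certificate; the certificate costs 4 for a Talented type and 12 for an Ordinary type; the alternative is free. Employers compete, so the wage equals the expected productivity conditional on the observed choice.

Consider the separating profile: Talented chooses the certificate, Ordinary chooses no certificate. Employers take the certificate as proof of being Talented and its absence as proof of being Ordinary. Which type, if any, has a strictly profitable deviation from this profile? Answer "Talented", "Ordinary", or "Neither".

Neither

The certificate pays 37; no certificate pays 27.
Talented: assigned the certificate, nets 37 − 4 = 33; deviating to no certificate nets 27.
Ordinary: assigned no certificate, nets 27; deviating to the certificate nets 37 − 12 = 25.
Both types strictly prefer their assigned action; no profitable deviation.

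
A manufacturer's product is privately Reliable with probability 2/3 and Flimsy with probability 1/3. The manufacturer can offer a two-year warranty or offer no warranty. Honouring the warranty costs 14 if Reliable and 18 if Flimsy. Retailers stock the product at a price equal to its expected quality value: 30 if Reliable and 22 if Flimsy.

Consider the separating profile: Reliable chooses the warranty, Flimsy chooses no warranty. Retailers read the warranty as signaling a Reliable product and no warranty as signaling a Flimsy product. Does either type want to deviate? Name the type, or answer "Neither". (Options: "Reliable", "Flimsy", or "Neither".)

The warranty pays 30; no warranty pays 22.
Reliable: assigned the warranty, nets 30 − 14 = 16; deviating to no warranty nets 22.
Flimsy: assigned no warranty, nets 22; deviating to the warranty nets 30 − 18 = 12.
The Reliable type gains 6 by deviating.

Reliable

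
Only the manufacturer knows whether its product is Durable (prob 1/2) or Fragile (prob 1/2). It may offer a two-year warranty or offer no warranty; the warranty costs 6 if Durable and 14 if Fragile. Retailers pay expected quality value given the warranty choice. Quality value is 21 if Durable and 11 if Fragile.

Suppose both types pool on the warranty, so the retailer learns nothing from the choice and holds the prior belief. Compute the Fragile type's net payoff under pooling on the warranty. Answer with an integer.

2

Pooled price = 1/2·21 + 1/2·11 = 16.
Fragile pays cost 14 for the warranty, so net payoff = 16 − 14 = 2.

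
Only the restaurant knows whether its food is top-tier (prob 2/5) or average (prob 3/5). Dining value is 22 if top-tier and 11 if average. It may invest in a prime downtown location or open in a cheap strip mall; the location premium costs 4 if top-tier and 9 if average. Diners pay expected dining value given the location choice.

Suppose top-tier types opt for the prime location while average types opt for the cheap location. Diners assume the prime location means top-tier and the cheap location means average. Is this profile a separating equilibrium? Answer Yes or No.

No

Under these beliefs, the prime location earns price premium 22 and the cheap location earns price premium 11.
top-tier: the prime location nets 22 − 4 = 18; the cheap location nets 11. top-tier prefers the prime location.
average: the prime location nets 22 − 9 = 13; the cheap location nets 11. average would deviate to the prime location.
average has a profitable deviation, so the profile is not an equilibrium.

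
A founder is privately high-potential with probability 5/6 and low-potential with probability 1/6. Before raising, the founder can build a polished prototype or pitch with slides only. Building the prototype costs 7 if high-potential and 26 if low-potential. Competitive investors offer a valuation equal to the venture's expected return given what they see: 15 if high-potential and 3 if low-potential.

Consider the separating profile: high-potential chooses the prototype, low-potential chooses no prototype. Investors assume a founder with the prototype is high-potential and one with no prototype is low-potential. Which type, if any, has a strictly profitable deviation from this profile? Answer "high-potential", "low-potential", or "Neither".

The prototype pays 15; no prototype pays 3.
high-potential: assigned the prototype, nets 15 − 7 = 8; deviating to no prototype nets 3.
low-potential: assigned no prototype, nets 3; deviating to the prototype nets 15 − 26 = -11.
Both types strictly prefer their assigned action; no profitable deviation.

Neither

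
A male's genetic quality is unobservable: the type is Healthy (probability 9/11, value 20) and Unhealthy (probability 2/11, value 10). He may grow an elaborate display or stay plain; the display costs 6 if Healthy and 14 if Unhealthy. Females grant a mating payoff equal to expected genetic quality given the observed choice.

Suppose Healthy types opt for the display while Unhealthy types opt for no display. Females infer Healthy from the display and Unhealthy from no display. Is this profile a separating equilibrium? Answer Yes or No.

Under these beliefs, the display earns mating payoff 20 and no display earns mating payoff 10.
Healthy: the display nets 20 − 6 = 14; no display nets 10. Healthy prefers the display.
Unhealthy: the display nets 20 − 14 = 6; no display nets 10. Unhealthy prefers no display.
Neither type deviates, so the separating profile is an equilibrium.

Yes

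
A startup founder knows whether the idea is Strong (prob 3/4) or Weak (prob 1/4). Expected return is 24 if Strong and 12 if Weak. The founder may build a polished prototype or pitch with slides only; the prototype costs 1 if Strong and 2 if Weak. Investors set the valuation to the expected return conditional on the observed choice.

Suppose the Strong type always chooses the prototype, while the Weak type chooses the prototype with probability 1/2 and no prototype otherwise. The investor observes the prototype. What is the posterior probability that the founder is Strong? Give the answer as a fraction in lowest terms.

6/7

P(the prototype) = (3/4)·1 + (1/4)·(1/2) = 7/8.
By Bayes' rule, P(Strong | the prototype) = (3/4) / (7/8) = 6/7.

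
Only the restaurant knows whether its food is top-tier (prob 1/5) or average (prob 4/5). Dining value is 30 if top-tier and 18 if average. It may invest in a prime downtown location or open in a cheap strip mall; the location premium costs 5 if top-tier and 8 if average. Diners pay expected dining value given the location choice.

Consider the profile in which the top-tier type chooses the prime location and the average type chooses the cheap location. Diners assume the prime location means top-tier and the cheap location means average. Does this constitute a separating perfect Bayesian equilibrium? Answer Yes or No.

No

Under these beliefs, the prime location earns price premium 30 and the cheap location earns price premium 18.
top-tier: the prime location nets 30 − 5 = 25; the cheap location nets 18. top-tier prefers the prime location.
average: the prime location nets 30 − 8 = 22; the cheap location nets 18. average would deviate to the prime location.
average has a profitable deviation, so the profile is not an equilibrium.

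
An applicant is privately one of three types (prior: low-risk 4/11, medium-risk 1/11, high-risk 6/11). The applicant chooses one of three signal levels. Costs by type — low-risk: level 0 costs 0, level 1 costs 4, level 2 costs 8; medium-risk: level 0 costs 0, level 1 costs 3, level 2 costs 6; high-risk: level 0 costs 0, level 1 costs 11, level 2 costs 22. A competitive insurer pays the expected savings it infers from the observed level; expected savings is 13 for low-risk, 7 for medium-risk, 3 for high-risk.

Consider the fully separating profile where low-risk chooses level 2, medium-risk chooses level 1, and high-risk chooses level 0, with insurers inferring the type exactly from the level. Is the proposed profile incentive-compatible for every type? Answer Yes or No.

No

Separating rebates: level 2 → 13, level 1 → 7, level 0 → 3.
low-risk (assigned level 2): level 0: 3 − 0 = 3; level 1: 7 − 4 = 3; level 2: 13 − 8 = 5. low-risk stays.
medium-risk (assigned level 1): level 0: 3 − 0 = 3; level 1: 7 − 3 = 4; level 2: 13 − 6 = 7. medium-risk prefers level 2.
high-risk (assigned level 0): level 0: 3 − 0 = 3; level 1: 7 − 11 = -4; level 2: 13 − 22 = -9. high-risk stays.
At least one type deviates; the separating profile fails.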